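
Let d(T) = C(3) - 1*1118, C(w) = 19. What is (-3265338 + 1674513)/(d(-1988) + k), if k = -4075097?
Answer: 530275/1358732 ≈ 0.39027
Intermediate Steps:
d(T) = -1099 (d(T) = 19 - 1*1118 = 19 - 1118 = -1099)
(-3265338 + 1674513)/(d(-1988) + k) = (-3265338 + 1674513)/(-1099 - 4075097) = -1590825/(-4076196) = -1590825*(-1/4076196) = 530275/1358732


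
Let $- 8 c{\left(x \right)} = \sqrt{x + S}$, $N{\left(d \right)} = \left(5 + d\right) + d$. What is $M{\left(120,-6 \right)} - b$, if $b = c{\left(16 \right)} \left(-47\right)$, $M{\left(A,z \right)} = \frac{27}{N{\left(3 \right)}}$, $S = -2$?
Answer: $\frac{27}{11} - \frac{47 \sqrt{14}}{8} \approx -19.528$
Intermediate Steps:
$N{\left(d \right)} = 5 + 2 d$
$M{\left(A,z \right)} = \frac{27}{11}$ ($M{\left(A,z \right)} = \frac{27}{5 + 2 \cdot 3} = \frac{27}{5 + 6} = \frac{27}{11}$)
$c{\left(x \right)} = - \frac{\sqrt{-2 + x}}{8}$ ($c{\left(x \right)} = - \frac{\sqrt{x - 2}}{8} = - \frac{\sqrt{-2 + x}}{8}$)
$b = \frac{47 \sqrt{14}}{8}$ ($b = - \frac{\sqrt{-2 + 16}}{8} \left(-47\right) = - \frac{\sqrt{14}}{8} \left(-47\right) = \frac{47 \sqrt{14}}{8} \approx 21.982$)
$M{\left(120,-6 \right)} - b = \frac{27}{11} - \frac{47 \sqrt{14}}{8}$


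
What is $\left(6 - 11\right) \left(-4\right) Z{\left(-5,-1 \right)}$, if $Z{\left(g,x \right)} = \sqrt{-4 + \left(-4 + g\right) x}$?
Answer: $20 \sqrt{5} \approx 44.721$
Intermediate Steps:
$Z{\left(g,x \right)} = \sqrt{-4 + x \left(-4 + g\right)}$
$\left(6 - 11\right) \left(-4\right) Z{\left(-5,-1 \right)} = \left(6 - 11\right) \left(-4\right) \sqrt{-4 - -4 - -5} = \left(-5\right) \left(-4\right) \sqrt{-4 + 4 + 5} = 20 \sqrt{5}$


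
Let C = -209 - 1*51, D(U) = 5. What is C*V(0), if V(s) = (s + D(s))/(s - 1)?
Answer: 1300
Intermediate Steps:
C = -260 (C = -209 - 51 = -260)
V(s) = (5 + s)/(-1 + s) (V(s) = (s + 5)/(s - 1) = (5 + s)/(-1 + s))
C*V(0) = -260*(5 + 0)/(-1 + 0) = -260*5/(-1) = -(-260)*5 = -260*(-5) = 1300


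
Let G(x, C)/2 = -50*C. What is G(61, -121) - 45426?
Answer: -33326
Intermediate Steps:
G(x, C) = -100*C (G(x, C) = 2*(-50*C) = -100*C)
G(61, -121) - 45426 = -100*(-121) - 45426 = 12100 - 45426 = -33326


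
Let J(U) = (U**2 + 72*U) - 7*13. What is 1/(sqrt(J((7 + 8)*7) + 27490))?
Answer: sqrt(2874)/11496 ≈ 0.0046633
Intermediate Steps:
J(U) = -91 + U**2 + 72*U (J(U) = (U**2 + 72*U) - 91 = -91 + U**2 + 72*U)
1/(sqrt(J((7 + 8)*7) + 27490)) = 1/(sqrt((-91 + ((7 + 8)*7)**2 + 72*((7 + 8)*7)) + 27490)) = 1/(sqrt((-91 + (15*7)**2 + 72*(15*7)) + 27490)) = 1/(sqrt((-91 + 105**2 + 72*105) + 27490)) = 1/(sqrt((-91 + 11025 + 7560) + 27490)) = 1/(sqrt(18494 + 27490)) = 1/(sqrt(45984)) = 1/(4*sqrt(2874)) = sqrt(2874)/11496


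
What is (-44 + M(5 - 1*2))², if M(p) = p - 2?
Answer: 1849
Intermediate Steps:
M(p) = -2 + p
(-44 + M(5 - 1*2))² = (-44 + (-2 + (5 - 1*2)))² = (-44 + (-2 + (5 - 2)))² = (-44 + (-2 + 3))² = (-44 + 1)² = (-43)² = 1849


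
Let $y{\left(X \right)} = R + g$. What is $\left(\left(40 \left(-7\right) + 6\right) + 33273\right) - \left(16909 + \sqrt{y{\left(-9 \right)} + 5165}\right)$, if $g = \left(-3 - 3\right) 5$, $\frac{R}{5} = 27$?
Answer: $16090 - \sqrt{5270} \approx 16017.0$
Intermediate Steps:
$R = 135$ ($R = 5 \cdot 27 = 135$)
$g = -30$ ($g = \left(-6\right) 5 = -30$)
$y{\left(X \right)} = 105$ ($y{\left(X \right)} = 135 - 30 = 105$)
$\left(\left(40 \left(-7\right) + 6\right) + 33273\right) - \left(16909 + \sqrt{y{\left(-9 \right)} + 5165}\right) = \left(\left(40 \left(-7\right) + 6\right) + 33273\right) - \left(16909 + \sqrt{105 + 5165}\right) = \left(\left(-280 + 6\right) + 33273\right) - \left(16909 + \sqrt{5270}\right) = \left(-274 + 33273\right) - \left(16909 + \sqrt{5270}\right) = 32999 - \left(16909 + \sqrt{5270}\right) = 16090 - \sqrt{5270}$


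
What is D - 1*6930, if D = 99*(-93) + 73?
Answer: -16064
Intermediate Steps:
D = -9134 (D = -9207 + 73 = -9134)
D - 1*6930 = -9134 - 1*6930 = -9134 - 6930 = -16064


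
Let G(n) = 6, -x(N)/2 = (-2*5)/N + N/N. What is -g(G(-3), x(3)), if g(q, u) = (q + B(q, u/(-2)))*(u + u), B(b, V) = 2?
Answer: -224/3 ≈ -74.667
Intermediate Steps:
x(N) = -2 + 20/N (x(N) = -2*((-2*5)/N + N/N) = -2*(-10/N + 1) = -2*(1 - 10/N) = -2 + 20/N)
g(q, u) = 2*u*(2 + q) (g(q, u) = (q + 2)*(u + u) = (2 + q)*(2*u) = 2*u*(2 + q))
-g(G(-3), x(3)) = -2*(-2 + 20/3)*(2 + 6) = -2*(-2 + 20*(⅓))*8 = -2*(-2 + 20/3)*8 = -2*14*8/3 = -1*224/3 = -224/3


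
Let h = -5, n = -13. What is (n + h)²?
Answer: 324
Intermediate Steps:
(n + h)² = (-13 - 5)² = (-18)² = 324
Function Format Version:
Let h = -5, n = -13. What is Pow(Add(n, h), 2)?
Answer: 324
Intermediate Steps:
Pow(Add(n, h), 2) = Pow(Add(-13, -5), 2) = Pow(-18, 2) = 324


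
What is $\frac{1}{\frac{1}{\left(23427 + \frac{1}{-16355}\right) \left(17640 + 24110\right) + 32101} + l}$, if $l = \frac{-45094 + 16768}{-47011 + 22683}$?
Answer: $\frac{38917449036570444}{45313041038222117} \approx 0.85886$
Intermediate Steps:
$l = \frac{14163}{12164}$ ($l = - \frac{28326}{-24328} = \left(-28326\right) \left(- \frac{1}{24328}\right) = \frac{14163}{12164} \approx 1.1643$)
$\frac{1}{\frac{1}{\left(23427 + \frac{1}{-16355}\right) \left(17640 + 24110\right) + 32101} + l} = \frac{1}{\frac{1}{\left(23427 + \frac{1}{-16355}\right) \left(17640 + 24110\right) + 32101} + \frac{14163}{12164}} = \frac{1}{\frac{1}{\left(23427 - \frac{1}{16355}\right) 41750 + 32101} + \frac{14163}{12164}} = \frac{1}{\frac{1}{\frac{383148584}{16355} \cdot 41750 + 32101} + \frac{14163}{12164}} = \frac{1}{\frac{1}{\frac{3199290676400}{3271} + 32101} + \frac{14163}{12164}} = \frac{1}{\frac{1}{\frac{3199395678771}{3271}} + \frac{14163}{12164}} = \frac{1}{\frac{3271}{3199395678771} + \frac{14163}{12164}} = \frac{1}{\frac{45313041038222117}{38917449036570444}} = \frac{38917449036570444}{45313041038222117}$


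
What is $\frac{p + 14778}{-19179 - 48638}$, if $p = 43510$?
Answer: $- \frac{58288}{67817} \approx -0.85949$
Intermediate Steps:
$\frac{p + 14778}{-19179 - 48638} = \frac{43510 + 14778}{-19179 - 48638} = \frac{58288}{-67817} = 58288 \left(- \frac{1}{67817}\right) = - \frac{58288}{67817}$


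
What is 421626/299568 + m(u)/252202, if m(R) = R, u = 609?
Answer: 8876446447/6295970728 ≈ 1.4099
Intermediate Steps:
421626/299568 + m(u)/252202 = 421626/299568 + 609/252202 = 421626*(1/299568) + 609*(1/252202) = 70271/49928 + 609/252202 = 8876446447/6295970728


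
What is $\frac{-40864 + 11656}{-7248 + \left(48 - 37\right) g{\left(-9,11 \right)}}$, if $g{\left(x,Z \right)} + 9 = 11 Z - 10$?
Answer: $\frac{4868}{1021} \approx 4.7679$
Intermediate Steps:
$g{\left(x,Z \right)} = -19 + 11 Z$ ($g{\left(x,Z \right)} = -9 + \left(11 Z - 10\right) = -9 + \left(-10 + 11 Z\right) = -19 + 11 Z$)
$\frac{-40864 + 11656}{-7248 + \left(48 - 37\right) g{\left(-9,11 \right)}} = \frac{-40864 + 11656}{-7248 + \left(48 - 37\right) \left(-19 + 11 \cdot 11\right)} = - \frac{29208}{-7248 + 11 \left(-19 + 121\right)} = - \frac{29208}{-7248 + 11 \cdot 102} = - \frac{29208}{-7248 + 1122} = - \frac{29208}{-6126} = \left(-29208\right) \left(- \frac{1}{6126}\right) = \frac{4868}{1021}$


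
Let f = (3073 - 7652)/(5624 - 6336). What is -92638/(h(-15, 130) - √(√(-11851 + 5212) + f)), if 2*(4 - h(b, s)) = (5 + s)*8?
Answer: 32979128/(190816 + √178*√(4579 + 712*I*√6639)) ≈ 170.7 - 1.9302*I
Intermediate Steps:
f = 4579/712 (f = -4579/(-712) = -4579*(-1/712) = 4579/712 ≈ 6.4312)
h(b, s) = -16 - 4*s (h(b, s) = 4 - (5 + s)*8/2 = 4 - (40 + 8*s)/2 = 4 + (-20 - 4*s) = -16 - 4*s)
-92638/(h(-15, 130) - √(√(-11851 + 5212) + f)) = -92638/((-16 - 4*130) - √(√(-11851 + 5212) + 4579/712)) = -92638/((-16 - 520) - √(√(-6639) + 4579/712)) = -92638/(-536 - √(I*√6639 + 4579/712)) = -92638/(-536 - √(4579/712 + I*√6639))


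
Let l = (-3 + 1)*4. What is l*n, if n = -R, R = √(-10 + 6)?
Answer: 16*I ≈ 16.0*I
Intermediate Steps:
l = -8 (l = -2*4 = -8)
R = 2*I (R = √(-4) = 2*I ≈ 2.0*I)
n = -2*I ≈ -2.0*I
l*n = -(-16)*I = 16*I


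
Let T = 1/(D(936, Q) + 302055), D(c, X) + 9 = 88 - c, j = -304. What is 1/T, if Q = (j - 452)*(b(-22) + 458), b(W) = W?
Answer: 301198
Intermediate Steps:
Q = -329616 (Q = (-304 - 452)*(-22 + 458) = -756*436 = -329616)
D(c, X) = 79 - c (D(c, X) = -9 + (88 - c) = 79 - c)
T = 1/301198 (T = 1/((79 - 1*936) + 302055) = 1/((79 - 936) + 302055) = 1/(-857 + 302055) = 1/301198 ≈ 3.3201e-6)
1/T = 1/(1/301198) = 301198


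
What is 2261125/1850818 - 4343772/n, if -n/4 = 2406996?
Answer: 73062761587/43675603164 ≈ 1.6729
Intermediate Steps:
n = -9627984 (n = -4*2406996 = -9627984)
2261125/1850818 - 4343772/n = 2261125/1850818 - 4343772/(-9627984) = 2261125*(1/1850818) - 4343772*(-1/9627984) = 2261125/1850818 + 21293/47196 = 73062761587/43675603164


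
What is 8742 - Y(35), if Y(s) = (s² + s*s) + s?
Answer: 6257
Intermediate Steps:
Y(s) = s + 2*s² (Y(s) = (s² + s²) + s = 2*s² + s = s + 2*s²)
8742 - Y(35) = 8742 - 35*(1 + 2*35) = 8742 - 35*(1 + 70) = 8742 - 35*71 = 8742 - 1*2485 = 8742 - 2485 = 6257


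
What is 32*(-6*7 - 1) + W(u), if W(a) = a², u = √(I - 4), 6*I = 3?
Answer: -2759/2 ≈ -1379.5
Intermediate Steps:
I = ½ (I = (⅙)*3 = ½ ≈ 0.50000)
u = I*√14/2 (u = √(½ - 4) = √(-7/2) = I*√14/2 ≈ 1.8708*I)
32*(-6*7 - 1) + W(u) = 32*(-6*7 - 1) + (I*√14/2)² = 32*(-42 - 1) - 7/2 = 32*(-43) - 7/2 = -1376 - 7/2 = -2759/2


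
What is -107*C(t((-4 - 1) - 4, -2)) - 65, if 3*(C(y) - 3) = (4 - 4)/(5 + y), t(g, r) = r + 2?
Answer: -386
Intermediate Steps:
t(g, r) = 2 + r
C(y) = 3 (C(y) = 3 + ((4 - 4)/(5 + y))/3 = 3 + (0/(5 + y))/3 = 3 + (⅓)*0 = 3 + 0 = 3)
-107*C(t((-4 - 1) - 4, -2)) - 65 = -107*3 - 65 = -321 - 65 = -386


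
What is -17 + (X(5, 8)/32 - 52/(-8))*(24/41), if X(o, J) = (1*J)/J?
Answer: -2161/164 ≈ -13.177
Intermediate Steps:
X(o, J) = 1 (X(o, J) = J/J = 1)
-17 + (X(5, 8)/32 - 52/(-8))*(24/41) = -17 + (1/32 - 52/(-8))*(24/41) = -17 + (1*(1/32) - 52*(-⅛))*(24*(1/41)) = -17 + (1/32 + 13/2)*(24/41) = -17 + (209/32)*(24/41) = -17 + 627/164 = -2161/164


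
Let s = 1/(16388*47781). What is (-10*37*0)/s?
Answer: 0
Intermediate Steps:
s = 1/783035028 (s = (1/16388)*(1/47781) = 1/783035028 ≈ 1.2771e-9)
(-10*37*0)/s = (-10*37*0)/(1/783035028) = -370*0*783035028 = 0*783035028 = 0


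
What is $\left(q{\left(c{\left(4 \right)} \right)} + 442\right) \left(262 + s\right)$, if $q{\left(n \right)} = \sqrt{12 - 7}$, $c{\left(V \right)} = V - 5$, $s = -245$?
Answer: $7514 + 17 \sqrt{5} \approx 7552.0$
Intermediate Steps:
$c{\left(V \right)} = -5 + V$ ($c{\left(V \right)} = V - 5 = -5 + V$)
$q{\left(n \right)} = \sqrt{5}$
$\left(q{\left(c{\left(4 \right)} \right)} + 442\right) \left(262 + s\right) = \left(\sqrt{5} + 442\right) \left(262 - 245\right) = \left(442 + \sqrt{5}\right) 17 = 7514 + 17 \sqrt{5}$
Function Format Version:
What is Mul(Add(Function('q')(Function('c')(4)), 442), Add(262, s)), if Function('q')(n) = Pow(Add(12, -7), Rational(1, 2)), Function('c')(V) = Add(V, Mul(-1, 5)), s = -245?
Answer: Add(7514, Mul(17, Pow(5, Rational(1, 2)))) ≈ 7552.0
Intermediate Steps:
Function('c')(V) = Add(-5, V) (Function('c')(V) = Add(V, -5) = Add(-5, V))
Function('q')(n) = Pow(5, Rational(1, 2))
Mul(Add(Function('q')(Function('c')(4)), 442), Add(262, s)) = Mul(Add(Pow(5, Rational(1, 2)), 442), Add(262, -245)) = Mul(Add(442, Pow(5, Rational(1, 2))), 17) = Add(7514, Mul(17, Pow(5, Rational(1, 2))))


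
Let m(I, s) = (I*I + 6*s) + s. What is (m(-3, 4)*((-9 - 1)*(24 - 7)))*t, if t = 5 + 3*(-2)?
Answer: 6290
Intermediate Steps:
m(I, s) = I² + 7*s (m(I, s) = (I² + 6*s) + s = I² + 7*s)
t = -1 (t = 5 - 6 = -1)
(m(-3, 4)*((-9 - 1)*(24 - 7)))*t = (((-3)² + 7*4)*((-9 - 1)*(24 - 7)))*(-1) = ((9 + 28)*(-10*17))*(-1) = (37*(-170))*(-1) = -6290*(-1) = 6290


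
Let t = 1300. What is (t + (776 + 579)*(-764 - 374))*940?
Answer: -1448248600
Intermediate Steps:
(t + (776 + 579)*(-764 - 374))*940 = (1300 + (776 + 579)*(-764 - 374))*940 = (1300 + 1355*(-1138))*940 = (1300 - 1541990)*940 = -1540690*940 = -1448248600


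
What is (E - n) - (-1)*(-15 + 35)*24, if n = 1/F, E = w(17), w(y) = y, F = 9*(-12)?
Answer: 53677/108 ≈ 497.01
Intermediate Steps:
F = -108
E = 17
n = -1/108 (n = 1/(-108) = -1/108 ≈ -0.0092593)
(E - n) - (-1)*(-15 + 35)*24 = (17 - 1*(-1/108)) - (-1)*(-15 + 35)*24 = (17 + 1/108) - (-1)*20*24 = 1837/108 - (-1)*480 = 1837/108 - 1*(-480) = 1837/108 + 480 = 53677/108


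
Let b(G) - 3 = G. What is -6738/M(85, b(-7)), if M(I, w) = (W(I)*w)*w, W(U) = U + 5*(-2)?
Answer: -1123/200 ≈ -5.6150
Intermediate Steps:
b(G) = 3 + G
W(U) = -10 + U (W(U) = U - 10 = -10 + U)
M(I, w) = w²*(-10 + I) (M(I, w) = ((-10 + I)*w)*w = (w*(-10 + I))*w = w²*(-10 + I))
-6738/M(85, b(-7)) = -6738*1/((-10 + 85)*(3 - 7)²) = -6738/((-4)²*75) = -6738/(16*75) = -6738/1200 = -6738*1/1200 = -1123/200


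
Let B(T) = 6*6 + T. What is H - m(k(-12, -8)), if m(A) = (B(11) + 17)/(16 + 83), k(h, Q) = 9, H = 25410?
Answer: 2515526/99 ≈ 25409.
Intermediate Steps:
B(T) = 36 + T
m(A) = 64/99 (m(A) = ((36 + 11) + 17)/(16 + 83) = (47 + 17)/99 = 64*(1/99) = 64/99)
H - m(k(-12, -8)) = 25410 - 1*64/99 = 25410 - 64/99 = 2515526/99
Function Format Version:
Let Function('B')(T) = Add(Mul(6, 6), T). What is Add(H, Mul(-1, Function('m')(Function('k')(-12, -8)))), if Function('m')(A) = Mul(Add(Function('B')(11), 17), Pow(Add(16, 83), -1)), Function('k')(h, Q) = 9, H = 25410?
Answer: Rational(2515526, 99) ≈ 25409.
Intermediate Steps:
Function('B')(T) = Add(36, T)
Function('m')(A) = Rational(64, 99) (Function('m')(A) = Mul(Add(Add(36, 11), 17), Pow(Add(16, 83), -1)) = Mul(Add(47, 17), Pow(99, -1)) = Mul(64, Rational(1, 99)) = Rational(64, 99))
Add(H, Mul(-1, Function('m')(Function('k')(-12, -8)))) = Add(25410, Mul(-1, Rational(64, 99))) = Add(25410, Rational(-64, 99)) = Rational(2515526, 99)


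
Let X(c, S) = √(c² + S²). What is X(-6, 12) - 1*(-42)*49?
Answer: 2058 + 6*√5 ≈ 2071.4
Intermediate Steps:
X(c, S) = √(S² + c²)
X(-6, 12) - 1*(-42)*49 = √(12² + (-6)²) - 1*(-42)*49 = √(144 + 36) + 42*49 = √180 + 2058 = 6*√5 + 2058 = 2058 + 6*√5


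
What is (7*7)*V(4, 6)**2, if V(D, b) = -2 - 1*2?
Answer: 784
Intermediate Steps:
V(D, b) = -4 (V(D, b) = -2 - 2 = -4)
(7*7)*V(4, 6)**2 = (7*7)*(-4)**2 = 49*16 = 784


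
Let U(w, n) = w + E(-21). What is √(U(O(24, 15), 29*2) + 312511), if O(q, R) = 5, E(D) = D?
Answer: √312495 ≈ 559.01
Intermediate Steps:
U(w, n) = -21 + w (U(w, n) = w - 21 = -21 + w)
√(U(O(24, 15), 29*2) + 312511) = √((-21 + 5) + 312511) = √(-16 + 312511) = √312495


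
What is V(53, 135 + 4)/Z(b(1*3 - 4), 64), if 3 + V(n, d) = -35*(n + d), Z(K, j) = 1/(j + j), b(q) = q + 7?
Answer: -860544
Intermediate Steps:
b(q) = 7 + q
Z(K, j) = 1/(2*j)
V(n, d) = -3 - 35*d - 35*n (V(n, d) = -3 - 35*(n + d) = -3 - 35*(d + n) = -3 + (-35*d - 35*n) = -3 - 35*d - 35*n)
V(53, 135 + 4)/Z(b(1*3 - 4), 64) = (-3 - 35*(135 + 4) - 35*53)/(((½)/64)) = (-3 - 35*139 - 1855)/(((½)*(1/64))) = (-3 - 4865 - 1855)/(1/128) = -6723*128 = -860544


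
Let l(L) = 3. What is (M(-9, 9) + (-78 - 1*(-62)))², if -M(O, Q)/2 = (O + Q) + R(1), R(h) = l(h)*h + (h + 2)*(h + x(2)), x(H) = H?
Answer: 1600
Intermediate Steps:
R(h) = (2 + h)² + 3*h (R(h) = 3*h + (h + 2)*(h + 2) = 3*h + (2 + h)*(2 + h) = 3*h + (2 + h)² = (2 + h)² + 3*h)
M(O, Q) = -24 - 2*O - 2*Q (M(O, Q) = -2*((O + Q) + (4 + 1² + 7*1)) = -2*((O + Q) + (4 + 1 + 7)) = -2*((O + Q) + 12) = -2*(12 + O + Q) = -24 - 2*O - 2*Q)
(M(-9, 9) + (-78 - 1*(-62)))² = ((-24 - 2*(-9) - 2*9) + (-78 - 1*(-62)))² = ((-24 + 18 - 18) + (-78 + 62))² = (-24 - 16)² = (-40)² = 1600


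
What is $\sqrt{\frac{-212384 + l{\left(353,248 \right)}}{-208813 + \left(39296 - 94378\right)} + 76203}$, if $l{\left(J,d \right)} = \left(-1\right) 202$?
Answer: $\frac{\sqrt{589652948244505}}{87965} \approx 276.05$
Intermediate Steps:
$l{\left(J,d \right)} = -202$
$\sqrt{\frac{-212384 + l{\left(353,248 \right)}}{-208813 + \left(39296 - 94378\right)} + 76203} = \sqrt{\frac{-212384 - 202}{-208813 + \left(39296 - 94378\right)} + 76203} = \sqrt{- \frac{212586}{-208813 - 55082} + 76203} = \sqrt{- \frac{212586}{-263895} + 76203} = \sqrt{\left(-212586\right) \left(- \frac{1}{263895}\right) + 76203} = \sqrt{\frac{70862}{87965} + 76203} = \sqrt{\frac{6703267757}{87965}} = \frac{\sqrt{589652948244505}}{87965}$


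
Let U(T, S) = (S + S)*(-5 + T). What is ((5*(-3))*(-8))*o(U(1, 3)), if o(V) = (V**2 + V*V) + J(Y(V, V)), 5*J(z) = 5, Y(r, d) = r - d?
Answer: 138360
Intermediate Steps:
J(z) = 1 (J(z) = (1/5)*5 = 1)
U(T, S) = 2*S*(-5 + T) (U(T, S) = (2*S)*(-5 + T) = 2*S*(-5 + T))
o(V) = 1 + 2*V**2 (o(V) = (V**2 + V*V) + 1 = (V**2 + V**2) + 1 = 2*V**2 + 1 = 1 + 2*V**2)
((5*(-3))*(-8))*o(U(1, 3)) = ((5*(-3))*(-8))*(1 + 2*(2*3*(-5 + 1))**2) = (-15*(-8))*(1 + 2*(2*3*(-4))**2) = 120*(1 + 2*(-24)**2) = 120*(1 + 2*576) = 120*(1 + 1152) = 120*1153 = 138360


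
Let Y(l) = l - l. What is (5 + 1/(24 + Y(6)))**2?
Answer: 14641/576 ≈ 25.418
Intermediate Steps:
Y(l) = 0
(5 + 1/(24 + Y(6)))**2 = (5 + 1/(24 + 0))**2 = (5 + 1/24)**2 = (121/24)**2 = 14641/576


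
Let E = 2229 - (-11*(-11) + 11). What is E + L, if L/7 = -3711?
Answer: -23880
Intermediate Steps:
L = -25977 (L = 7*(-3711) = -25977)
E = 2097 (E = 2229 - (121 + 11) = 2229 - 1*132 = 2229 - 132 = 2097)
E + L = 2097 - 25977 = -23880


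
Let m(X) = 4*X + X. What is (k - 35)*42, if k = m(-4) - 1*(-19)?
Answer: -1512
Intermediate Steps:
m(X) = 5*X
k = -1 (k = 5*(-4) - 1*(-19) = -20 + 19 = -1)
(k - 35)*42 = (-1 - 35)*42 = -36*42 = -1512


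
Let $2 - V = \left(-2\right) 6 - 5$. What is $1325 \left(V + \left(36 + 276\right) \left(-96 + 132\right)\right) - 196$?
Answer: $14907379$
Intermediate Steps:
$V = 19$ ($V = 2 - \left(\left(-2\right) 6 - 5\right) = 2 - \left(-12 - 5\right) = 2 - -17 = 2 + 17 = 19$)
$1325 \left(V + \left(36 + 276\right) \left(-96 + 132\right)\right) - 196 = 1325 \left(19 + \left(36 + 276\right) \left(-96 + 132\right)\right) - 196 = 1325 \left(19 + 312 \cdot 36\right) - 196 = 1325 \left(19 + 11232\right) - 196 = 1325 \cdot 11251 - 196 = 14907575 - 196 = 14907379$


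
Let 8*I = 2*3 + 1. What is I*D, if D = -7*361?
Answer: -17689/8 ≈ -2211.1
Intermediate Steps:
D = -2527
I = 7/8 (I = (2*3 + 1)/8 = (6 + 1)/8 = (1/8)*7 = 7/8 ≈ 0.87500)
I*D = (7/8)*(-2527) = -17689/8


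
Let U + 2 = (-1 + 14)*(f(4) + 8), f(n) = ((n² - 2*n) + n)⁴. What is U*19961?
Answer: 5382882870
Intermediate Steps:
f(n) = (n² - n)⁴
U = 269670 (U = -2 + (-1 + 14)*(4⁴*(-1 + 4)⁴ + 8) = -2 + 13*(256*3⁴ + 8) = -2 + 13*(256*81 + 8) = -2 + 13*(20736 + 8) = -2 + 13*20744 = -2 + 269672 = 269670)
U*19961 = 269670*19961 = 5382882870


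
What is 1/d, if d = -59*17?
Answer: -1/1003 ≈ -0.00099701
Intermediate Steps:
d = -1003
1/d = 1/(-1003) = -1/1003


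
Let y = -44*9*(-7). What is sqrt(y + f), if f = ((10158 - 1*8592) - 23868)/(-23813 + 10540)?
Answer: 3*sqrt(54294029426)/13273 ≈ 52.666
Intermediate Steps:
y = 2772 (y = -22*18*(-7) = -396*(-7) = 2772)
f = 22302/13273 (f = ((10158 - 8592) - 23868)/(-13273) = (1566 - 23868)*(-1/13273) = -22302*(-1/13273) = 22302/13273 ≈ 1.6803)
sqrt(y + f) = sqrt(2772 + 22302/13273) = sqrt(36815058/13273) = 3*sqrt(54294029426)/13273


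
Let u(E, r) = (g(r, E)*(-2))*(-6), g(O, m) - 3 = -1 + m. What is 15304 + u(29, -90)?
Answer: 15676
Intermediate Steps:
g(O, m) = 2 + m (g(O, m) = 3 + (-1 + m) = 2 + m)
u(E, r) = 24 + 12*E (u(E, r) = ((2 + E)*(-2))*(-6) = (-4 - 2*E)*(-6) = 24 + 12*E)
15304 + u(29, -90) = 15304 + (24 + 12*29) = 15304 + (24 + 348) = 15304 + 372 = 15676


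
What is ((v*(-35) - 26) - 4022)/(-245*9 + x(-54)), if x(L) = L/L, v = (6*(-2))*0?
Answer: 1012/551 ≈ 1.8367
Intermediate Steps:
v = 0 (v = -12*0 = 0)
x(L) = 1
((v*(-35) - 26) - 4022)/(-245*9 + x(-54)) = ((0*(-35) - 26) - 4022)/(-245*9 + 1) = ((0 - 26) - 4022)/(-2205 + 1) = (-26 - 4022)/(-2204) = -4048*(-1/2204) = 1012/551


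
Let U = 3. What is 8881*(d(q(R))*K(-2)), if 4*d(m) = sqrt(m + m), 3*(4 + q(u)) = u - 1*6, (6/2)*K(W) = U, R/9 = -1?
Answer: 26643*I*sqrt(2)/4 ≈ 9419.7*I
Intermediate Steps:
R = -9 (R = 9*(-1) = -9)
K(W) = 1 (K(W) = (1/3)*3 = 1)
q(u) = -6 + u/3 (q(u) = -4 + (u - 1*6)/3 = -4 + (u - 6)/3 = -4 + (-6 + u)/3 = -4 + (-2 + u/3) = -6 + u/3)
d(m) = sqrt(2)*sqrt(m)/4 (d(m) = sqrt(m + m)/4 = sqrt(2*m)/4 = (sqrt(2)*sqrt(m))/4 = sqrt(2)*sqrt(m)/4)
8881*(d(q(R))*K(-2)) = 8881*((sqrt(2)*sqrt(-6 + (1/3)*(-9))/4)*1) = 8881*((sqrt(2)*sqrt(-6 - 3)/4)*1) = 8881*((sqrt(2)*sqrt(-9)/4)*1) = 8881*((sqrt(2)*(3*I)/4)*1) = 8881*((3*I*sqrt(2)/4)*1) = 8881*(3*I*sqrt(2)/4) = 26643*I*sqrt(2)/4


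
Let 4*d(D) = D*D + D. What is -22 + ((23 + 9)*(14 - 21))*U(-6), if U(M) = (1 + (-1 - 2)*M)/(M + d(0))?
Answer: 2062/3 ≈ 687.33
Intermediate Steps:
d(D) = D/4 + D²/4 (d(D) = (D*D + D)/4 = (D² + D)/4 = (D + D²)/4 = D/4 + D²/4)
U(M) = (1 - 3*M)/M (U(M) = (1 + (-1 - 2)*M)/(M + (¼)*0*(1 + 0)) = (1 - 3*M)/(M + (¼)*0*1) = (1 - 3*M)/(M + 0) = (1 - 3*M)/M)
-22 + ((23 + 9)*(14 - 21))*U(-6) = -22 + ((23 + 9)*(14 - 21))*(-3 + 1/(-6)) = -22 + (32*(-7))*(-3 - ⅙) = -22 - 224*(-19/6) = -22 + 2128/3 = 2062/3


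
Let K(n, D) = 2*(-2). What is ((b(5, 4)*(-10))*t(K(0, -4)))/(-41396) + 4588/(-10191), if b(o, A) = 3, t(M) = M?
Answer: -604898/1335021 ≈ -0.45310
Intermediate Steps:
K(n, D) = -4
((b(5, 4)*(-10))*t(K(0, -4)))/(-41396) + 4588/(-10191) = ((3*(-10))*(-4))/(-41396) + 4588/(-10191) = -30*(-4)*(-1/41396) + 4588*(-1/10191) = 120*(-1/41396) - 4588/10191 = -30/10349 - 4588/10191 = -604898/1335021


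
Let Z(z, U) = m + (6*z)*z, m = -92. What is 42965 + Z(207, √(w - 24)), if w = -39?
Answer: 299967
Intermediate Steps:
Z(z, U) = -92 + 6*z² (Z(z, U) = -92 + (6*z)*z = -92 + 6*z²)
42965 + Z(207, √(w - 24)) = 42965 + (-92 + 6*207²) = 42965 + (-92 + 6*42849) = 42965 + (-92 + 257094) = 42965 + 257002 = 299967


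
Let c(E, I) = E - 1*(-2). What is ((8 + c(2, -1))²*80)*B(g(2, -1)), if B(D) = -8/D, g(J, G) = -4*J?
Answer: 11520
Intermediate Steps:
c(E, I) = 2 + E (c(E, I) = E + 2 = 2 + E)
((8 + c(2, -1))²*80)*B(g(2, -1)) = ((8 + (2 + 2))²*80)*(-8/((-4*2))) = ((8 + 4)²*80)*(-8/(-8)) = (12²*80)*(-8*(-⅛)) = (144*80)*1 = 11520*1 = 11520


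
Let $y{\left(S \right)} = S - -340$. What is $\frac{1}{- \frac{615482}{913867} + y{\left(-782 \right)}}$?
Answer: $- \frac{913867}{404544696} \approx -0.002259$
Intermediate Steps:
$y{\left(S \right)} = 340 + S$ ($y{\left(S \right)} = S + 340 = 340 + S$)
$\frac{1}{- \frac{615482}{913867} + y{\left(-782 \right)}} = \frac{1}{- \frac{615482}{913867} + \left(340 - 782\right)} = \frac{1}{- \frac{615482}{913867} - 442} = \frac{1}{- \frac{404544696}{913867}} = - \frac{913867}{404544696}$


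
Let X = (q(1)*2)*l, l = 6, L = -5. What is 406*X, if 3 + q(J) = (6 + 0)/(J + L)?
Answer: -21924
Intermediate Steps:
q(J) = -3 + 6/(-5 + J) (q(J) = -3 + (6 + 0)/(J - 5) = -3 + 6/(-5 + J))
X = -54 (X = ((3*(7 - 1*1)/(-5 + 1))*2)*6 = ((3*(7 - 1)/(-4))*2)*6 = ((3*(-¼)*6)*2)*6 = -9/2*2*6 = -9*6 = -54)
406*X = 406*(-54) = -21924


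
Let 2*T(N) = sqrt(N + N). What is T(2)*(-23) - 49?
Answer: -72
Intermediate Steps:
T(N) = sqrt(2)*sqrt(N)/2 (T(N) = sqrt(N + N)/2 = sqrt(2*N)/2 = (sqrt(2)*sqrt(N))/2 = sqrt(2)*sqrt(N)/2)
T(2)*(-23) - 49 = (sqrt(2)*sqrt(2)/2)*(-23) - 49 = 1*(-23) - 49 = -23 - 49 = -72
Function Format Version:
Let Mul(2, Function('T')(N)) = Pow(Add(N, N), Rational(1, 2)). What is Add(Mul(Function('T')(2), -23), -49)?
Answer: -72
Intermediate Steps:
Function('T')(N) = Mul(Rational(1, 2), Pow(2, Rational(1, 2)), Pow(N, Rational(1, 2))) (Function('T')(N) = Mul(Rational(1, 2), Pow(Add(N, N), Rational(1, 2))) = Mul(Rational(1, 2), Pow(Mul(2, N), Rational(1, 2))) = Mul(Rational(1, 2), Mul(Pow(2, Rational(1, 2)), Pow(N, Rational(1, 2)))) = Mul(Rational(1, 2), Pow(2, Rational(1, 2)), Pow(N, Rational(1, 2))))
Add(Mul(Function('T')(2), -23), -49) = Add(Mul(Mul(Rational(1, 2), Pow(2, Rational(1, 2)), Pow(2, Rational(1, 2))), -23), -49) = Add(Mul(1, -23), -49) = Add(-23, -49) = -72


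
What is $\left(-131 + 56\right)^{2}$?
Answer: $5625$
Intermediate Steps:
$\left(-131 + 56\right)^{2} = \left(-75\right)^{2} = 5625$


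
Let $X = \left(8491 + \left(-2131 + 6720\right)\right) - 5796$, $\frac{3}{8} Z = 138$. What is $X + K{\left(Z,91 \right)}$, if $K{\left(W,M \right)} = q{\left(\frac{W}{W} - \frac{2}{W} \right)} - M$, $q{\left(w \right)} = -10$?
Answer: $7183$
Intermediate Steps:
$Z = 368$ ($Z = \frac{8}{3} \cdot 138 = 368$)
$K{\left(W,M \right)} = -10 - M$
$X = 7284$ ($X = \left(8491 + 4589\right) - 5796 = 13080 - 5796 = 7284$)
$X + K{\left(Z,91 \right)} = 7284 - 101 = 7183$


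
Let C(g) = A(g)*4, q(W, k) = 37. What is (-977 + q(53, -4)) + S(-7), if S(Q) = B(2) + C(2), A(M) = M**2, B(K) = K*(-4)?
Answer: -932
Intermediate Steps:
B(K) = -4*K
C(g) = 4*g**2 (C(g) = g**2*4 = 4*g**2)
S(Q) = 8 (S(Q) = -4*2 + 4*2**2 = -8 + 4*4 = -8 + 16 = 8)
(-977 + q(53, -4)) + S(-7) = (-977 + 37) + 8 = -940 + 8 = -932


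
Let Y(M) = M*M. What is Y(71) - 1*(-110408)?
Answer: 115449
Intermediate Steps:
Y(M) = M²
Y(71) - 1*(-110408) = 71² - 1*(-110408) = 5041 + 110408 = 115449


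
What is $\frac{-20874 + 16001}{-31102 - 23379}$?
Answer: $\frac{4873}{54481} \approx 0.089444$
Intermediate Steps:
$\frac{-20874 + 16001}{-31102 - 23379} = - \frac{4873}{-54481} = \left(-4873\right) \left(- \frac{1}{54481}\right) = \frac{4873}{54481}$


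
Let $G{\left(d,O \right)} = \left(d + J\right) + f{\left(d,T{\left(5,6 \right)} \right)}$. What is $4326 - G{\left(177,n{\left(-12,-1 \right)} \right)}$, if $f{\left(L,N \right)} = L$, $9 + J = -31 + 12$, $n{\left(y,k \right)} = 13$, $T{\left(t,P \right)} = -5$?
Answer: $4000$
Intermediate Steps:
$J = -28$ ($J = -9 + \left(-31 + 12\right) = -9 - 19 = -28$)
$G{\left(d,O \right)} = -28 + 2 d$ ($G{\left(d,O \right)} = \left(d - 28\right) + d = \left(-28 + d\right) + d = -28 + 2 d$)
$4326 - G{\left(177,n{\left(-12,-1 \right)} \right)} = 4326 - \left(-28 + 2 \cdot 177\right) = 4326 - \left(-28 + 354\right) = 4326 - 326 = 4000$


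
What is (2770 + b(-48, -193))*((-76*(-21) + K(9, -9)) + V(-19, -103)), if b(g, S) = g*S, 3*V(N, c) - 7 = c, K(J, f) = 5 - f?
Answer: 18989652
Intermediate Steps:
V(N, c) = 7/3 + c/3
b(g, S) = S*g
(2770 + b(-48, -193))*((-76*(-21) + K(9, -9)) + V(-19, -103)) = (2770 - 193*(-48))*((-76*(-21) + (5 - 1*(-9))) + (7/3 + (⅓)*(-103))) = (2770 + 9264)*((1596 + (5 + 9)) + (7/3 - 103/3)) = 12034*((1596 + 14) - 32) = 12034*(1610 - 32) = 12034*1578 = 18989652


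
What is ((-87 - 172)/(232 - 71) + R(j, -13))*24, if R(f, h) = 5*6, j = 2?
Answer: 15672/23 ≈ 681.39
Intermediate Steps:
R(f, h) = 30
((-87 - 172)/(232 - 71) + R(j, -13))*24 = ((-87 - 172)/(232 - 71) + 30)*24 = (-259/161 + 30)*24 = (-259*1/161 + 30)*24 = (-37/23 + 30)*24 = (653/23)*24 = 15672/23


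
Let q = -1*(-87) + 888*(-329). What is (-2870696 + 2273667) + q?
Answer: -889094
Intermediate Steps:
q = -292065 (q = 87 - 292152 = -292065)
(-2870696 + 2273667) + q = (-2870696 + 2273667) - 292065 = -597029 - 292065 = -889094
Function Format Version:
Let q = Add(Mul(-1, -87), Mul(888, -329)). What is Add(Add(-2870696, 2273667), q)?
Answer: -889094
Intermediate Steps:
q = -292065 (q = Add(87, -292152) = -292065)
Add(Add(-2870696, 2273667), q) = Add(Add(-2870696, 2273667), -292065) = Add(-597029, -292065) = -889094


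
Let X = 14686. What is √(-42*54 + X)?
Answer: √12418 ≈ 111.44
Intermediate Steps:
√(-42*54 + X) = √(-42*54 + 14686) = √(-2268 + 14686) = √12418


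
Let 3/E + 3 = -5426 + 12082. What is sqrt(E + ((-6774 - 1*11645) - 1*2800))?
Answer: 6*I*sqrt(26089001017)/6653 ≈ 145.67*I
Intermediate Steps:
E = 3/6653 (E = 3/(-3 + (-5426 + 12082)) = 3/(-3 + 6656) = 3/6653 ≈ 0.00045092)
sqrt(E + ((-6774 - 1*11645) - 1*2800)) = sqrt(3/6653 + ((-6774 - 1*11645) - 1*2800)) = sqrt(3/6653 + ((-6774 - 11645) - 2800)) = sqrt(3/6653 + (-18419 - 2800)) = sqrt(3/6653 - 21219) = sqrt(-141170004/6653) = 6*I*sqrt(26089001017)/6653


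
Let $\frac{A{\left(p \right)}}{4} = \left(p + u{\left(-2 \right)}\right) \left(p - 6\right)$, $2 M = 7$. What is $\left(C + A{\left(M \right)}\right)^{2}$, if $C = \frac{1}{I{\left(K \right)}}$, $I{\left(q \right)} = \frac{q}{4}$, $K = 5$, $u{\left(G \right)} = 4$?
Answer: $\frac{137641}{25} \approx 5505.6$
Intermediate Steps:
$M = \frac{7}{2}$ ($M = \frac{1}{2} \cdot 7 = \frac{7}{2} \approx 3.5$)
$I{\left(q \right)} = \frac{q}{4}$ ($I{\left(q \right)} = q \frac{1}{4} = \frac{q}{4}$)
$C = \frac{4}{5}$ ($C = \frac{1}{\frac{1}{4} \cdot 5} = \frac{1}{\frac{5}{4}} = \frac{4}{5} \approx 0.8$)
$A{\left(p \right)} = 4 \left(-6 + p\right) \left(4 + p\right)$ ($A{\left(p \right)} = 4 \left(p + 4\right) \left(p - 6\right) = 4 \left(4 + p\right) \left(-6 + p\right) = 4 \left(-6 + p\right) \left(4 + p\right)$)
$\left(C + A{\left(M \right)}\right)^{2} = \left(\frac{4}{5} - \left(124 - 49\right)\right)^{2} = \left(\frac{4}{5} - 75\right)^{2} = \left(- \frac{371}{5}\right)^{2} = \frac{137641}{25}$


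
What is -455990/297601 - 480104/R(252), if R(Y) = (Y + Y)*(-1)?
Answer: 17831201443/18748863 ≈ 951.05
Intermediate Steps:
R(Y) = -2*Y (R(Y) = (2*Y)*(-1) = -2*Y)
-455990/297601 - 480104/R(252) = -455990/297601 - 480104/((-2*252)) = -455990*1/297601 - 480104/(-504) = -455990/297601 - 480104*(-1/504) = -455990/297601 + 60013/63 = 17831201443/18748863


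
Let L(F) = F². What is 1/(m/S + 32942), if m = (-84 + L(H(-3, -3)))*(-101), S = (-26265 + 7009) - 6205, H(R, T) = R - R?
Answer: 8487/279575926 ≈ 3.0357e-5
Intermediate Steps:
H(R, T) = 0
S = -25461 (S = -19256 - 6205 = -25461)
m = 8484 (m = (-84 + 0²)*(-101) = (-84 + 0)*(-101) = -84*(-101) = 8484)
1/(m/S + 32942) = 1/(8484/(-25461) + 32942) = 1/(8484*(-1/25461) + 32942) = 1/(-2828/8487 + 32942) = 1/(279575926/8487) = 8487/279575926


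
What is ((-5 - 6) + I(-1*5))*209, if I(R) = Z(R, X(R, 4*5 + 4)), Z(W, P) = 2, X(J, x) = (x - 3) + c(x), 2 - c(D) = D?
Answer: -1881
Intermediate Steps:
c(D) = 2 - D
X(J, x) = -1 (X(J, x) = (x - 3) + (2 - x) = (-3 + x) + (2 - x) = -1)
I(R) = 2
((-5 - 6) + I(-1*5))*209 = ((-5 - 6) + 2)*209 = (-11 + 2)*209 = -9*209 = -1881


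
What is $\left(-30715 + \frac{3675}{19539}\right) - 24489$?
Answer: $- \frac{359542427}{6513} \approx -55204.0$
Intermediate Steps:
$\left(-30715 + \frac{3675}{19539}\right) - 24489 = \left(-30715 + 3675 \cdot \frac{1}{19539}\right) - 24489 = \left(-30715 + \frac{1225}{6513}\right) - 24489 = - \frac{200045570}{6513} - 24489 = - \frac{359542427}{6513}$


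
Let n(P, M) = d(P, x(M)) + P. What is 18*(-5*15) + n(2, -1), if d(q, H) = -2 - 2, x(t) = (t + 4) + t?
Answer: -1352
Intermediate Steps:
x(t) = 4 + 2*t (x(t) = (4 + t) + t = 4 + 2*t)
d(q, H) = -4
n(P, M) = -4 + P
18*(-5*15) + n(2, -1) = 18*(-5*15) + (-4 + 2) = 18*(-75) - 2 = -1350 - 2 = -1352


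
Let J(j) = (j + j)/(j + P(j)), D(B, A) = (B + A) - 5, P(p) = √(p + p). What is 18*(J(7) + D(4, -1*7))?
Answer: -468/5 - 36*√14/5 ≈ -120.54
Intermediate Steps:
P(p) = √2*√p (P(p) = √(2*p) = √2*√p)
D(B, A) = -5 + A + B (D(B, A) = (A + B) - 5 = -5 + A + B)
J(j) = 2*j/(j + √2*√j) (J(j) = (j + j)/(j + √2*√j) = (2*j)/(j + √2*√j) = 2*j/(j + √2*√j))
18*(J(7) + D(4, -1*7)) = 18*(2*7/(7 + √2*√7) + (-5 - 1*7 + 4)) = 18*(2*7/(7 + √14) + (-5 - 7 + 4)) = 18*(14/(7 + √14) - 8) = 18*(-8 + 14/(7 + √14)) = -144 + 252/(7 + √14)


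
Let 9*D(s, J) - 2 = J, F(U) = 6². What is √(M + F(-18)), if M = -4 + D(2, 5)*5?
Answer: √323/3 ≈ 5.9907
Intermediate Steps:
F(U) = 36
D(s, J) = 2/9 + J/9
M = -⅑ (M = -4 + (2/9 + (⅑)*5)*5 = -4 + (2/9 + 5/9)*5 = -4 + (7/9)*5 = -4 + 35/9 = -⅑ ≈ -0.11111)
√(M + F(-18)) = √(-⅑ + 36) = √(323/9) = √323/3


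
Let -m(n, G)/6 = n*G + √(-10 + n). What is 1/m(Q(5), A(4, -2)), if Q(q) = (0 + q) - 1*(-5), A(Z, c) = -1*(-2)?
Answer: -1/120 ≈ -0.0083333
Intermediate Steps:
A(Z, c) = 2
Q(q) = 5 + q (Q(q) = q + 5 = 5 + q)
m(n, G) = -6*√(-10 + n) - 6*G*n (m(n, G) = -6*(n*G + √(-10 + n)) = -6*(G*n + √(-10 + n)) = -6*(√(-10 + n) + G*n) = -6*√(-10 + n) - 6*G*n)
1/m(Q(5), A(4, -2)) = 1/(-6*√(-10 + (5 + 5)) - 6*2*(5 + 5)) = 1/(-6*√(-10 + 10) - 6*2*10) = 1/(-6*√0 - 120) = 1/(-6*0 - 120) = 1/(0 - 120) = 1/(-120) = -1/120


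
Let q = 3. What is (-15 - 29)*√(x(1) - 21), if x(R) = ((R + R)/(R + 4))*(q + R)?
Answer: -44*I*√485/5 ≈ -193.8*I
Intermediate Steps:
x(R) = 2*R*(3 + R)/(4 + R) (x(R) = ((R + R)/(R + 4))*(3 + R) = ((2*R)/(4 + R))*(3 + R) = (2*R/(4 + R))*(3 + R) = 2*R*(3 + R)/(4 + R))
(-15 - 29)*√(x(1) - 21) = (-15 - 29)*√(2*1*(3 + 1)/(4 + 1) - 21) = -44*√(2*1*4/5 - 21) = -44*√(2*1*(⅕)*4 - 21) = -44*√(8/5 - 21) = -44*I*√485/5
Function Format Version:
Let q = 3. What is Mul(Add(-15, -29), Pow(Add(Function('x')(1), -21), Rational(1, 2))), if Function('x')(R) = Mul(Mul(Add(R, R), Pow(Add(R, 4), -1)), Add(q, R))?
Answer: Mul(Rational(-44, 5), I, Pow(485, Rational(1, 2))) ≈ Mul(-193.80, I)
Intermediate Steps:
Function('x')(R) = Mul(2, R, Pow(Add(4, R), -1), Add(3, R)) (Function('x')(R) = Mul(Mul(Add(R, R), Pow(Add(R, 4), -1)), Add(3, R)) = Mul(Mul(Mul(2, R), Pow(Add(4, R), -1)), Add(3, R)) = Mul(Mul(2, R, Pow(Add(4, R), -1)), Add(3, R)) = Mul(2, R, Pow(Add(4, R), -1), Add(3, R)))
Mul(Add(-15, -29), Pow(Add(Function('x')(1), -21), Rational(1, 2))) = Mul(Add(-15, -29), Pow(Add(Mul(2, 1, Pow(Add(4, 1), -1), Add(3, 1)), -21), Rational(1, 2))) = Mul(-44, Pow(Add(Mul(2, 1, Pow(5, -1), 4), -21), Rational(1, 2))) = Mul(-44, Pow(Add(Mul(2, 1, Rational(1, 5), 4), -21), Rational(1, 2))) = Mul(-44, Pow(Add(Rational(8, 5), -21), Rational(1, 2))) = Mul(-44, Pow(Rational(-97, 5), Rational(1, 2))) = Mul(-44, Mul(Rational(1, 5), I, Pow(485, Rational(1, 2)))) = Mul(Rational(-44, 5), I, Pow(485, Rational(1, 2)))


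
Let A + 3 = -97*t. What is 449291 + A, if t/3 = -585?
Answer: 619523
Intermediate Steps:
t = -1755 (t = 3*(-585) = -1755)
A = 170232 (A = -3 - 97*(-1755) = -3 + 170235 = 170232)
449291 + A = 449291 + 170232 = 619523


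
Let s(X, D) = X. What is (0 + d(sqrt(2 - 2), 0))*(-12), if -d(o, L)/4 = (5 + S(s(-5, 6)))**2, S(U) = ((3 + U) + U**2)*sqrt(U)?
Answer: -125760 + 11040*I*sqrt(5) ≈ -1.2576e+5 + 24686.0*I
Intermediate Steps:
S(U) = sqrt(U)*(3 + U + U**2) (S(U) = (3 + U + U**2)*sqrt(U) = sqrt(U)*(3 + U + U**2))
d(o, L) = -4*(5 + 23*I*sqrt(5))**2 (d(o, L) = -4*(5 + sqrt(-5)*(3 - 5 + (-5)**2))**2 = -4*(5 + (I*sqrt(5))*(3 - 5 + 25))**2 = -4*(5 + (I*sqrt(5))*23)**2 = -4*(5 + 23*I*sqrt(5))**2)
(0 + d(sqrt(2 - 2), 0))*(-12) = (0 + (10480 - 920*I*sqrt(5)))*(-12) = (10480 - 920*I*sqrt(5))*(-12) = -125760 + 11040*I*sqrt(5)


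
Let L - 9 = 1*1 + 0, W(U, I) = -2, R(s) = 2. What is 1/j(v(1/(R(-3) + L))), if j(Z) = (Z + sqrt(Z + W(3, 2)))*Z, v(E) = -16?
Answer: 1/274 + 3*I*sqrt(2)/4384 ≈ 0.0036496 + 0.00096776*I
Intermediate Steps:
L = 10 (L = 9 + (1*1 + 0) = 9 + (1 + 0) = 9 + 1 = 10)
j(Z) = Z*(Z + sqrt(-2 + Z)) (j(Z) = (Z + sqrt(Z - 2))*Z = (Z + sqrt(-2 + Z))*Z = Z*(Z + sqrt(-2 + Z)))
1/j(v(1/(R(-3) + L))) = 1/(-16*(-16 + sqrt(-2 - 16))) = 1/(-16*(-16 + sqrt(-18))) = 1/(-16*(-16 + 3*I*sqrt(2))) = 1/(256 - 48*I*sqrt(2))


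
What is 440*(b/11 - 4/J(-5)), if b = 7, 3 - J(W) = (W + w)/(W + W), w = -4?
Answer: -11720/21 ≈ -558.10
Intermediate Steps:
J(W) = 3 - (-4 + W)/(2*W) (J(W) = 3 - (W - 4)/(W + W) = 3 - (-4 + W)/(2*W))
440*(b/11 - 4/J(-5)) = 440*(7/11 - 4/(5/2 + 2/(-5))) = 440*(7*(1/11) - 4/(5/2 + 2*(-⅕))) = 440*(7/11 - 4/(5/2 - ⅖)) = 440*(7/11 - 4/21/10) = 440*(7/11 - 4*10/21) = 440*(7/11 - 40/21) = 440*(-293/231) = -11720/21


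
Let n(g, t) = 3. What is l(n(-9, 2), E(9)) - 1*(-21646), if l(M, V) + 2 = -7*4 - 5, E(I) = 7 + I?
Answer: 21611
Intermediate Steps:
l(M, V) = -35 (l(M, V) = -2 + (-7*4 - 5) = -2 + (-28 - 5) = -2 - 33 = -35)
l(n(-9, 2), E(9)) - 1*(-21646) = -35 - 1*(-21646) = -35 + 21646 = 21611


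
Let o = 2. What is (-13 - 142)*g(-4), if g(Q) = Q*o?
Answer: 1240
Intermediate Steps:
g(Q) = 2*Q (g(Q) = Q*2 = 2*Q)
(-13 - 142)*g(-4) = (-13 - 142)*(2*(-4)) = -155*(-8) = 1240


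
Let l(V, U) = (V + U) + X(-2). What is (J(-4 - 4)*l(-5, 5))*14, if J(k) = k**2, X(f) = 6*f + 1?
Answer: -9856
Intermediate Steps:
X(f) = 1 + 6*f
l(V, U) = -11 + U + V (l(V, U) = (V + U) + (1 + 6*(-2)) = (U + V) + (1 - 12) = (U + V) - 11 = -11 + U + V)
(J(-4 - 4)*l(-5, 5))*14 = ((-4 - 4)**2*(-11 + 5 - 5))*14 = ((-8)**2*(-11))*14 = (64*(-11))*14 = -704*14 = -9856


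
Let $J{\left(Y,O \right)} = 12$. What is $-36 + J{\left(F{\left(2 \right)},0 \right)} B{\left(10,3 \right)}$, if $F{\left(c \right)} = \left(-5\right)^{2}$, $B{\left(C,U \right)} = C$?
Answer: $84$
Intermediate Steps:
$F{\left(c \right)} = 25$
$-36 + J{\left(F{\left(2 \right)},0 \right)} B{\left(10,3 \right)} = -36 + 12 \cdot 10 = -36 + 120 = 84$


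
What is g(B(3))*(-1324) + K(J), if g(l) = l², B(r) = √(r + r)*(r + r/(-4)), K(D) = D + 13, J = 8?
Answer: -80391/2 ≈ -40196.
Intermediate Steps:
K(D) = 13 + D
B(r) = 3*√2*r^(3/2)/4 (B(r) = √(2*r)*(r + r*(-¼)) = (√2*√r)*(r - r/4) = (√2*√r)*(3*r/4) = 3*√2*r^(3/2)/4)
g(B(3))*(-1324) + K(J) = (3*√2*3^(3/2)/4)²*(-1324) + (13 + 8) = (3*√2*(3*√3)/4)²*(-1324) + 21 = (9*√6/4)²*(-1324) + 21 = (243/8)*(-1324) + 21 = -80433/2 + 21 = -80391/2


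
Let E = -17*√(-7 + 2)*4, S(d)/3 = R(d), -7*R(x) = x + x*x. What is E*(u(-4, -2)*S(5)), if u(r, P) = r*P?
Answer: 48960*I*√5/7 ≈ 15640.0*I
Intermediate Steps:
u(r, P) = P*r
R(x) = -x/7 - x²/7 (R(x) = -(x + x*x)/7 = -(x + x²)/7 = -x/7 - x²/7)
S(d) = -3*d*(1 + d)/7 (S(d) = 3*(-d*(1 + d)/7) = -3*d*(1 + d)/7)
E = -68*I*√5 (E = -17*I*√5*4 = -68*I*√5 ≈ -152.05*I)
E*(u(-4, -2)*S(5)) = (-68*I*√5)*((-2*(-4))*(-3/7*5*(1 + 5))) = (-68*I*√5)*(8*(-3/7*5*6)) = (-68*I*√5)*(8*(-90/7)) = -68*I*√5*(-720/7) = 48960*I*√5/7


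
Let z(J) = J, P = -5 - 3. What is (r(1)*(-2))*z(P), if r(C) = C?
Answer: 16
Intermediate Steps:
P = -8
(r(1)*(-2))*z(P) = (1*(-2))*(-8) = -2*(-8) = 16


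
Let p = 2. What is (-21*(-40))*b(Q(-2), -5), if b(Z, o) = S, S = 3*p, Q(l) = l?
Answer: 5040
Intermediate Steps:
S = 6 (S = 3*2 = 6)
b(Z, o) = 6
(-21*(-40))*b(Q(-2), -5) = -21*(-40)*6 = 840*6 = 5040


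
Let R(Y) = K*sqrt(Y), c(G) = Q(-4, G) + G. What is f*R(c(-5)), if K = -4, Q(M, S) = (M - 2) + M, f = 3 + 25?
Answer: -112*I*sqrt(15) ≈ -433.77*I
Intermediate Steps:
f = 28
Q(M, S) = -2 + 2*M (Q(M, S) = (-2 + M) + M = -2 + 2*M)
c(G) = -10 + G (c(G) = (-2 + 2*(-4)) + G = (-2 - 8) + G = -10 + G)
R(Y) = -4*sqrt(Y)
f*R(c(-5)) = 28*(-4*sqrt(-10 - 5)) = 28*(-4*I*sqrt(15)) = -112*I*sqrt(15)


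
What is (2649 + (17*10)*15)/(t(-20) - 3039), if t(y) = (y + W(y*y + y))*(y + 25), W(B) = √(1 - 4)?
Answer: -16319661/9853396 - 25995*I*√3/9853396 ≈ -1.6562 - 0.0045695*I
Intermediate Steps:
W(B) = I*√3 (W(B) = √(-3) = I*√3)
t(y) = (25 + y)*(y + I*√3) (t(y) = (y + I*√3)*(y + 25) = (y + I*√3)*(25 + y) = (25 + y)*(y + I*√3))
(2649 + (17*10)*15)/(t(-20) - 3039) = (2649 + (17*10)*15)/(((-20)² + 25*(-20) + 25*I*√3 + I*(-20)*√3) - 3039) = (2649 + 170*15)/((400 - 500 + 25*I*√3 - 20*I*√3) - 3039) = (2649 + 2550)/((-100 + 5*I*√3) - 3039) = 5199/(-3139 + 5*I*√3)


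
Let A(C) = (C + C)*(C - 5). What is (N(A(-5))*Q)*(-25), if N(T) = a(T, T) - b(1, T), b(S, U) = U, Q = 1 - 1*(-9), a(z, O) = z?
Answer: 0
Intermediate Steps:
Q = 10 (Q = 1 + 9 = 10)
A(C) = 2*C*(-5 + C) (A(C) = (2*C)*(-5 + C) = 2*C*(-5 + C))
N(T) = 0 (N(T) = T - T = 0)
(N(A(-5))*Q)*(-25) = (0*10)*(-25) = 0*(-25) = 0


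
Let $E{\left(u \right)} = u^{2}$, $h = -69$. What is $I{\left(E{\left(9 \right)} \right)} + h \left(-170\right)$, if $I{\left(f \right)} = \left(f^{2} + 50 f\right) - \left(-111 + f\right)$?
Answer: $22371$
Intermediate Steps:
$I{\left(f \right)} = 111 + f^{2} + 49 f$
$I{\left(E{\left(9 \right)} \right)} + h \left(-170\right) = \left(111 + \left(9^{2}\right)^{2} + 49 \cdot 9^{2}\right) - -11730 = \left(111 + 81^{2} + 49 \cdot 81\right) + 11730 = \left(111 + 6561 + 3969\right) + 11730 = 10641 + 11730 = 22371$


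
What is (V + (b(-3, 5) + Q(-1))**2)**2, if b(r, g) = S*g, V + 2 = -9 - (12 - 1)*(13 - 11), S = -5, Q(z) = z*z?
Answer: 294849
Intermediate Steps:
Q(z) = z**2
V = -33 (V = -2 + (-9 - (12 - 1)*(13 - 11)) = -2 + (-9 - 11*2) = -2 + (-9 - 1*22) = -2 + (-9 - 22) = -2 - 31 = -33)
b(r, g) = -5*g
(V + (b(-3, 5) + Q(-1))**2)**2 = (-33 + (-5*5 + (-1)**2)**2)**2 = (-33 + (-25 + 1)**2)**2 = (-33 + (-24)**2)**2 = (-33 + 576)**2 = 543**2 = 294849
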